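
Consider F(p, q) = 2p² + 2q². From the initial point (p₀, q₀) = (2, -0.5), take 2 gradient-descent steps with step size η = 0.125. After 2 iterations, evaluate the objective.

∇F = (4p, 4q)
Step 1: at (2, -0.5), ∇F = (8, -2) → (2, -0.5) − 0.125·(8, -2) = (1, -0.25)
Step 2: at (1, -0.25), ∇F = (4, -1) → (1, -0.25) − 0.125·(4, -1) = (0.5, -0.125)
F(0.5, -0.125) = 0.53125

0.53125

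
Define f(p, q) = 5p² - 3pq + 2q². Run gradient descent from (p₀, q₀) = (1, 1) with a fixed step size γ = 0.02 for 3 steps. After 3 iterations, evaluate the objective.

∇f = (10p - 3q, -3p + 4q)
(p₁, q₁) = (1, 1) − 0.02·(7, 1) = (0.86, 0.98)
(p₂, q₂) = (0.86, 0.98) − 0.02·(5.66, 1.34) = (0.7468, 0.9532)
(p₃, q₃) = (0.7468, 0.9532) − 0.02·(4.6084, 1.5724) = (0.654632, 0.921752)
f(0.654632, 0.921752) = 2.031743710336

2.031743710336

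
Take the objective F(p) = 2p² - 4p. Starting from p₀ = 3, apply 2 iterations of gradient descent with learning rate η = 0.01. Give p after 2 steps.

2.8432

F′(p) = 4p - 4
Step 1: F′(3) = 8; p₁ = 3 − 0.01·8 = 2.92
Step 2: F′(2.92) = 7.68; p₂ = 2.92 − 0.01·7.68 = 2.8432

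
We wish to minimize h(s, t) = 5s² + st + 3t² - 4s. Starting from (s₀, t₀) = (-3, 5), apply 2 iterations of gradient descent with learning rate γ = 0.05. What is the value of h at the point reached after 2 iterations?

24.69508125

∇h = (10s + t - 4, s + 6t)
(s₁, t₁) = (-3, 5) − 0.05·(-29, 27) = (-1.55, 3.65)
(s₂, t₂) = (-1.55, 3.65) − 0.05·(-15.85, 20.35) = (-0.7575, 2.6325)
h(-0.7575, 2.6325) = 24.69508125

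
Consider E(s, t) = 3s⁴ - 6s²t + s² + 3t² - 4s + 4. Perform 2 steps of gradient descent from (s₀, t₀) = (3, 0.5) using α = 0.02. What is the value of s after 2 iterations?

∇E = (12s³ - 12st + 2s - 4, -6s² + 6t)
Step 1: at (3, 0.5), ∇E = (308, -51) → (3, 0.5) − 0.02·(308, -51) = (-3.16, 1.52)
Step 2: at (-3.16, 1.52), ∇E = (-331.335552, -50.7936) → (-3.16, 1.52) − 0.02·(-331.335552, -50.7936) = (3.46671104, 2.535872)
s = 3.46671104

3.46671104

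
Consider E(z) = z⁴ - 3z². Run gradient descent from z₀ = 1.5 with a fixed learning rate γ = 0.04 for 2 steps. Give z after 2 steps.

1.26880512

E′(z) = 4z³ - 6z
z₁ = 1.5 − 0.04·4.5 = 1.32
z₂ = 1.32 − 0.04·1.279872 = 1.26880512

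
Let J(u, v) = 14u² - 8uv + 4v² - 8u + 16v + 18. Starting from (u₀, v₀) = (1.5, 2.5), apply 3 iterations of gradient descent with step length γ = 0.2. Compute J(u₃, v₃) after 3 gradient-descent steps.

∇J = (28u - 8v - 8, -8u + 8v + 16)
(u₁, v₁) = (1.5, 2.5) − 0.2·(14, 24) = (-1.3, -2.3)
(u₂, v₂) = (-1.3, -2.3) − 0.2·(-26, 8) = (3.9, -3.9)
(u₃, v₃) = (3.9, -3.9) − 0.2·(132.4, -46.4) = (-22.58, 5.38)
J(-22.58, 5.38) = 8510.3304

8510.3304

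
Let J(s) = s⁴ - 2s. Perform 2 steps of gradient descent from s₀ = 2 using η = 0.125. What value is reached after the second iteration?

1.1796875

J′(s) = 4s³ - 2
s₁ = 2 − 0.125·30 = -1.75
s₂ = -1.75 − 0.125·(-23.4375) = 1.1796875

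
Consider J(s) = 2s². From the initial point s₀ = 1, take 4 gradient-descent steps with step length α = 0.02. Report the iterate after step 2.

J′(s) = 4s
Step 1: J′(1) = 4; s₁ = 1 − 0.02·4 = 0.92
Step 2: J′(0.92) = 3.68; s₂ = 0.92 − 0.02·3.68 = 0.8464

0.8464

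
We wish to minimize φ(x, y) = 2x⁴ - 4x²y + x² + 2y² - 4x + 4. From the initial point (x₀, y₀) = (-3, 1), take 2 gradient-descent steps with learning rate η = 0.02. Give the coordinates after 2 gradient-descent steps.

∇φ = (8x³ - 8xy + 2x - 4, -4x² + 4y)
(x₁, y₁) = (-3, 1) − 0.02·(-202, -32) = (1.04, 1.64)
(x₂, y₂) = (1.04, 1.64) − 0.02·(-6.565888, 2.2336) = (1.17131776, 1.595328)

(1.17131776, 1.595328)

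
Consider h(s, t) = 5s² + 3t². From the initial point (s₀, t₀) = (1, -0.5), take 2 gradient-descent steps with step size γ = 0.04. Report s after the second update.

0.36

∇h = (10s, 6t)
(s₁, t₁) = (1, -0.5) − 0.04·(10, -3) = (0.6, -0.38)
(s₂, t₂) = (0.6, -0.38) − 0.04·(6, -2.28) = (0.36, -0.2888)
s = 0.36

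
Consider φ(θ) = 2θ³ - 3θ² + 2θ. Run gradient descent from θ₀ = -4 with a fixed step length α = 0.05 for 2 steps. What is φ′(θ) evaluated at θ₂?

φ′(θ) = 6θ² - 6θ + 2
Step 1: φ′(-4) = 122; θ₁ = -4 − 0.05·122 = -10.1
Step 2: φ′(-10.1) = 674.66; θ₂ = -10.1 − 0.05·674.66 = -43.833
φ′(θ) at (-43.833) = 11792.989334

11792.989334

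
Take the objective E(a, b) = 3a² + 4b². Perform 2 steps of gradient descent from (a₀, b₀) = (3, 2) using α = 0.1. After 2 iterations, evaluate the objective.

0.7168

∇E = (6a, 8b)
Step 1: at (3, 2), ∇E = (18, 16) → (3, 2) − 0.1·(18, 16) = (1.2, 0.4)
Step 2: at (1.2, 0.4), ∇E = (7.2, 3.2) → (1.2, 0.4) − 0.1·(7.2, 3.2) = (0.48, 0.08)
E(0.48, 0.08) = 0.7168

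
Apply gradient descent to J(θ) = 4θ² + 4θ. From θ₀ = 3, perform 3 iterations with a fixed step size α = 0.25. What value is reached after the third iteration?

-4

J′(θ) = 8θ + 4
θ₁ = 3 − 0.25·28 = -4
θ₂ = -4 − 0.25·(-28) = 3
θ₃ = 3 − 0.25·28 = -4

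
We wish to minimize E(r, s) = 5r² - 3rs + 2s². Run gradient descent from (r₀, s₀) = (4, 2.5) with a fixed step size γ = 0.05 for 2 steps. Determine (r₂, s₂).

(1.5775, 2.43625)

∇E = (10r - 3s, -3r + 4s)
(r₁, s₁) = (4, 2.5) − 0.05·(32.5, -2) = (2.375, 2.6)
(r₂, s₂) = (2.375, 2.6) − 0.05·(15.95, 3.275) = (1.5775, 2.43625)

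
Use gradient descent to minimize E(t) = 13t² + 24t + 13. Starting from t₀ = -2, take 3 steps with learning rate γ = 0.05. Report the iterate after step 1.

-0.6

E′(t) = 26t + 24
Step 1: E′(-2) = -28; t₁ = -2 − 0.05·(-28) = -0.6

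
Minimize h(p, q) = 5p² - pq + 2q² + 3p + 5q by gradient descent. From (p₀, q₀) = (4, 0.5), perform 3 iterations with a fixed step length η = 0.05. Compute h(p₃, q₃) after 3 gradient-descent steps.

0.61008937890625

∇h = (10p - q + 3, -p + 4q + 5)
Step 1: at (4, 0.5), ∇h = (42.5, 3) → (4, 0.5) − 0.05·(42.5, 3) = (1.875, 0.35)
Step 2: at (1.875, 0.35), ∇h = (21.4, 4.525) → (1.875, 0.35) − 0.05·(21.4, 4.525) = (0.805, 0.12375)
Step 3: at (0.805, 0.12375), ∇h = (10.92625, 4.69) → (0.805, 0.12375) − 0.05·(10.92625, 4.69) = (0.2586875, -0.11075)
h(0.2586875, -0.11075) = 0.61008937890625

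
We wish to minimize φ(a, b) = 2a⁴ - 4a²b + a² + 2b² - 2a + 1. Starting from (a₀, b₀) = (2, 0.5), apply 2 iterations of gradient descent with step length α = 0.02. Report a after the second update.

∇φ = (8a³ - 8ab + 2a - 2, -4a² + 4b)
(a₁, b₁) = (2, 0.5) − 0.02·(58, -14) = (0.84, 0.78)
(a₂, b₂) = (0.84, 0.78) − 0.02·(-0.819968, 0.2976) = (0.85639936, 0.774048)
a = 0.85639936

0.85639936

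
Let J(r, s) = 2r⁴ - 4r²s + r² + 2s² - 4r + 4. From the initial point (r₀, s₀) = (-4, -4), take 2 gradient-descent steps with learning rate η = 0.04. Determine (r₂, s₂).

∇J = (8r³ - 8rs + 2r - 4, -4r² + 4s)
Step 1: at (-4, -4), ∇J = (-652, -80) → (-4, -4) − 0.04·(-652, -80) = (22.08, -0.8)
Step 2: at (22.08, -0.8), ∇J = (86298.135296, -1953.3056) → (22.08, -0.8) − 0.04·(86298.135296, -1953.3056) = (-3429.84541184, 77.332224)

(-3429.84541184, 77.332224)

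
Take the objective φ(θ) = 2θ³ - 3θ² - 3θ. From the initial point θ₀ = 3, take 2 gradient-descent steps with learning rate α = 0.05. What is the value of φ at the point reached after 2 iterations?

-4.59776300821875

φ′(θ) = 6θ² - 6θ - 3
Step 1: φ′(3) = 33; θ₁ = 3 − 0.05·33 = 1.35
Step 2: φ′(1.35) = -0.165; θ₂ = 1.35 − 0.05·(-0.165) = 1.35825
φ(1.35825) = -4.59776300821875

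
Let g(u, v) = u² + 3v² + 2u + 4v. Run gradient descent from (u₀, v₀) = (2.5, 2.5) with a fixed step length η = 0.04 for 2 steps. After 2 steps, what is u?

1.9624

∇g = (2u + 2, 6v + 4)
(u₁, v₁) = (2.5, 2.5) − 0.04·(7, 19) = (2.22, 1.74)
(u₂, v₂) = (2.22, 1.74) − 0.04·(6.44, 14.44) = (1.9624, 1.1624)
u = 1.9624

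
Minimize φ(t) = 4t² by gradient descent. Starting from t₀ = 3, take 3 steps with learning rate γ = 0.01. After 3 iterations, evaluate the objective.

21.828780048384

φ′(t) = 8t
Step 1: φ′(3) = 24; t₁ = 3 − 0.01·24 = 2.76
Step 2: φ′(2.76) = 22.08; t₂ = 2.76 − 0.01·22.08 = 2.5392
Step 3: φ′(2.5392) = 20.3136; t₃ = 2.5392 − 0.01·20.3136 = 2.336064
φ(2.336064) = 21.828780048384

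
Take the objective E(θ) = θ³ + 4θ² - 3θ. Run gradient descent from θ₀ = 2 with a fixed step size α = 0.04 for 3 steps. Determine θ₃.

0.526912

E′(θ) = 3θ² + 8θ - 3
Step 1: E′(2) = 25; θ₁ = 2 − 0.04·25 = 1
Step 2: E′(1) = 8; θ₂ = 1 − 0.04·8 = 0.68
Step 3: E′(0.68) = 3.8272; θ₃ = 0.68 − 0.04·3.8272 = 0.526912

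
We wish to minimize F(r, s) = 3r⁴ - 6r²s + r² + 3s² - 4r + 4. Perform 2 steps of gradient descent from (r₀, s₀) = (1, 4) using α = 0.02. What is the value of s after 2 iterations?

3.574912

∇F = (12r³ - 12rs + 2r - 4, -6r² + 6s)
(r₁, s₁) = (1, 4) − 0.02·(-38, 18) = (1.76, 3.64)
(r₂, s₂) = (1.76, 3.64) − 0.02·(-11.935488, 3.2544) = (1.99870976, 3.574912)
s = 3.574912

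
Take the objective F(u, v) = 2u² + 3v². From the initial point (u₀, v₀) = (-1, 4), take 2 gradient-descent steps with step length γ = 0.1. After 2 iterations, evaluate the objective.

∇F = (4u, 6v)
Step 1: at (-1, 4), ∇F = (-4, 24) → (-1, 4) − 0.1·(-4, 24) = (-0.6, 1.6)
Step 2: at (-0.6, 1.6), ∇F = (-2.4, 9.6) → (-0.6, 1.6) − 0.1·(-2.4, 9.6) = (-0.36, 0.64)
F(-0.36, 0.64) = 1.488

1.488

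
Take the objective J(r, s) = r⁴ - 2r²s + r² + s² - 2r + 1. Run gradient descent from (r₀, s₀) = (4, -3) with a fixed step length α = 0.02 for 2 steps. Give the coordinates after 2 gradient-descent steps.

∇J = (4r³ - 4rs + 2r - 2, -2r² + 2s)
Step 1: at (4, -3), ∇J = (310, -38) → (4, -3) − 0.02·(310, -38) = (-2.2, -2.24)
Step 2: at (-2.2, -2.24), ∇J = (-68.704, -14.16) → (-2.2, -2.24) − 0.02·(-68.704, -14.16) = (-0.82592, -1.9568)

(-0.82592, -1.9568)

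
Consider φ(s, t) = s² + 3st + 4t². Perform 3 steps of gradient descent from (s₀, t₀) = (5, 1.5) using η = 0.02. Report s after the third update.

∇φ = (2s + 3t, 3s + 8t)
(s₁, t₁) = (5, 1.5) − 0.02·(14.5, 27) = (4.71, 0.96)
(s₂, t₂) = (4.71, 0.96) − 0.02·(12.3, 21.81) = (4.464, 0.5238)
(s₃, t₃) = (4.464, 0.5238) − 0.02·(10.4994, 17.5824) = (4.254012, 0.172152)
s = 4.254012

4.254012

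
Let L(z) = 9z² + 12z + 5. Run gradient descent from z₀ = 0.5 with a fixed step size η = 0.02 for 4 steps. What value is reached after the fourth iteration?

-0.47093248

L′(z) = 18z + 12
z₁ = 0.5 − 0.02·21 = 0.08
z₂ = 0.08 − 0.02·13.44 = -0.1888
z₃ = -0.1888 − 0.02·8.6016 = -0.360832
z₄ = -0.360832 − 0.02·5.505024 = -0.47093248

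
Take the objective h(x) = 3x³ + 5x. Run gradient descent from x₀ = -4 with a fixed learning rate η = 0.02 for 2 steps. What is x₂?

h′(x) = 9x² + 5
x₁ = -4 − 0.02·149 = -6.98
x₂ = -6.98 − 0.02·443.4836 = -15.849672

-15.849672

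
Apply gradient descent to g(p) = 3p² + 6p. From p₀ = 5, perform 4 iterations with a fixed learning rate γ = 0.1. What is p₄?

g′(p) = 6p + 6
p₁ = 5 − 0.1·36 = 1.4
p₂ = 1.4 − 0.1·14.4 = -0.04
p₃ = -0.04 − 0.1·5.76 = -0.616
p₄ = -0.616 − 0.1·2.304 = -0.8464

-0.8464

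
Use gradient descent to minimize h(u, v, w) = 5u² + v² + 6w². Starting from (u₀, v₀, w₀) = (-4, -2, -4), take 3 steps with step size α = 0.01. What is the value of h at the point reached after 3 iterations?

∇h = (10u, 2v, 12w)
Step 1: at (-4, -2, -4), ∇h = (-40, -4, -48) → (-4, -2, -4) − 0.01·(-40, -4, -48) = (-3.6, -1.96, -3.52)
Step 2: at (-3.6, -1.96, -3.52), ∇h = (-36, -3.92, -42.24) → (-3.6, -1.96, -3.52) − 0.01·(-36, -3.92, -42.24) = (-3.24, -1.9208, -3.0976)
Step 3: at (-3.24, -1.9208, -3.0976), ∇h = (-32.4, -3.8416, -37.1712) → (-3.24, -1.9208, -3.0976) − 0.01·(-32.4, -3.8416, -37.1712) = (-2.916, -1.882384, -2.725888)
h(-2.916, -1.882384, -2.725888) = 90.64144185472

90.64144185472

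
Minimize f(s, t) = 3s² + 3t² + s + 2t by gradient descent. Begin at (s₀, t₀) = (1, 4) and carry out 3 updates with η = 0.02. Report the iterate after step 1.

∇f = (6s + 1, 6t + 2)
Step 1: at (1, 4), ∇f = (7, 26) → (1, 4) − 0.02·(7, 26) = (0.86, 3.48)

(0.86, 3.48)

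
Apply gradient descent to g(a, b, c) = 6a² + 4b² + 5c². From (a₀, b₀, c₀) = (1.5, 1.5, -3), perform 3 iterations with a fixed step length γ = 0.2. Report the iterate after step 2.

∇g = (12a, 8b, 10c)
Step 1: at (1.5, 1.5, -3), ∇g = (18, 12, -30) → (1.5, 1.5, -3) − 0.2·(18, 12, -30) = (-2.1, -0.9, 3)
Step 2: at (-2.1, -0.9, 3), ∇g = (-25.2, -7.2, 30) → (-2.1, -0.9, 3) − 0.2·(-25.2, -7.2, 30) = (2.94, 0.54, -3)

(2.94, 0.54, -3)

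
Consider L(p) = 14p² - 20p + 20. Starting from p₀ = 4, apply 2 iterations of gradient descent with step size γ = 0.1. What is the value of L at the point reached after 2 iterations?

1599.4944

L′(p) = 28p - 20
p₁ = 4 − 0.1·92 = -5.2
p₂ = -5.2 − 0.1·(-165.6) = 11.36
L(11.36) = 1599.4944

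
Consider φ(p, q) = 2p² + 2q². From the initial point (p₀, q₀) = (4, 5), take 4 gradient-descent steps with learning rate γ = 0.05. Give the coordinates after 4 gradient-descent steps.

∇φ = (4p, 4q)
Step 1: at (4, 5), ∇φ = (16, 20) → (4, 5) − 0.05·(16, 20) = (3.2, 4)
Step 2: at (3.2, 4), ∇φ = (12.8, 16) → (3.2, 4) − 0.05·(12.8, 16) = (2.56, 3.2)
Step 3: at (2.56, 3.2), ∇φ = (10.24, 12.8) → (2.56, 3.2) − 0.05·(10.24, 12.8) = (2.048, 2.56)
Step 4: at (2.048, 2.56), ∇φ = (8.192, 10.24) → (2.048, 2.56) − 0.05·(8.192, 10.24) = (1.6384, 2.048)

(1.6384, 2.048)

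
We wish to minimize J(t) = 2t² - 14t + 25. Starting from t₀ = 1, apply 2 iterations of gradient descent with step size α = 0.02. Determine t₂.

J′(t) = 4t - 14
Step 1: J′(1) = -10; t₁ = 1 − 0.02·(-10) = 1.2
Step 2: J′(1.2) = -9.2; t₂ = 1.2 − 0.02·(-9.2) = 1.384

1.384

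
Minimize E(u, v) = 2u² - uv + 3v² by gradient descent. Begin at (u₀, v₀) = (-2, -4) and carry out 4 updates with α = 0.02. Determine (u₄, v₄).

∇E = (4u - v, -u + 6v)
Step 1: at (-2, -4), ∇E = (-4, -22) → (-2, -4) − 0.02·(-4, -22) = (-1.92, -3.56)
Step 2: at (-1.92, -3.56), ∇E = (-4.12, -19.44) → (-1.92, -3.56) − 0.02·(-4.12, -19.44) = (-1.8376, -3.1712)
Step 3: at (-1.8376, -3.1712), ∇E = (-4.1792, -17.1896) → (-1.8376, -3.1712) − 0.02·(-4.1792, -17.1896) = (-1.754016, -2.827408)
Step 4: at (-1.754016, -2.827408), ∇E = (-4.188656, -15.210432) → (-1.754016, -2.827408) − 0.02·(-4.188656, -15.210432) = (-1.67024288, -2.52319936)

(-1.67024288, -2.52319936)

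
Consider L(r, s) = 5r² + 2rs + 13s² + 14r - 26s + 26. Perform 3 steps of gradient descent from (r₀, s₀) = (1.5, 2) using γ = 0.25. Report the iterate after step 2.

∇L = (10r + 2s + 14, 2r + 26s - 26)
(r₁, s₁) = (1.5, 2) − 0.25·(33, 29) = (-6.75, -5.25)
(r₂, s₂) = (-6.75, -5.25) − 0.25·(-64, -176) = (9.25, 38.75)

(9.25, 38.75)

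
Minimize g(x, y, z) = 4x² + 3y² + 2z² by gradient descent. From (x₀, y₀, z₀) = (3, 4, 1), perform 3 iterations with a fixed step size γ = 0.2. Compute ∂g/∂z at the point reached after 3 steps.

∇g = (8x, 6y, 4z)
(x₁, y₁, z₁) = (3, 4, 1) − 0.2·(24, 24, 4) = (-1.8, -0.8, 0.2)
(x₂, y₂, z₂) = (-1.8, -0.8, 0.2) − 0.2·(-14.4, -4.8, 0.8) = (1.08, 0.16, 0.04)
(x₃, y₃, z₃) = (1.08, 0.16, 0.04) − 0.2·(8.64, 0.96, 0.16) = (-0.648, -0.032, 0.008)
∂g/∂z at (-0.648, -0.032, 0.008) = 0.032

0.032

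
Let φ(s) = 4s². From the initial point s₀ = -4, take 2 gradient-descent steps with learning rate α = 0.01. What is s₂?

φ′(s) = 8s
Step 1: φ′(-4) = -32; s₁ = -4 − 0.01·(-32) = -3.68
Step 2: φ′(-3.68) = -29.44; s₂ = -3.68 − 0.01·(-29.44) = -3.3856

-3.3856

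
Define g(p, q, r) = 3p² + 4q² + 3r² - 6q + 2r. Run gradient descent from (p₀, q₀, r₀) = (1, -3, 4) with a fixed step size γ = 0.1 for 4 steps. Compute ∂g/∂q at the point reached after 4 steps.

-0.048

∇g = (6p, 8q - 6, 6r + 2)
Step 1: at (1, -3, 4), ∇g = (6, -30, 26) → (1, -3, 4) − 0.1·(6, -30, 26) = (0.4, 0, 1.4)
Step 2: at (0.4, 0, 1.4), ∇g = (2.4, -6, 10.4) → (0.4, 0, 1.4) − 0.1·(2.4, -6, 10.4) = (0.16, 0.6, 0.36)
Step 3: at (0.16, 0.6, 0.36), ∇g = (0.96, -1.2, 4.16) → (0.16, 0.6, 0.36) − 0.1·(0.96, -1.2, 4.16) = (0.064, 0.72, -0.056)
Step 4: at (0.064, 0.72, -0.056), ∇g = (0.384, -0.24, 1.664) → (0.064, 0.72, -0.056) − 0.1·(0.384, -0.24, 1.664) = (0.0256, 0.744, -0.2224)
∂g/∂q at (0.0256, 0.744, -0.2224) = -0.048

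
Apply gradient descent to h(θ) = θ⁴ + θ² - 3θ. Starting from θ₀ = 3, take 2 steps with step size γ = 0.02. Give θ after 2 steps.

0.77083584

h′(θ) = 4θ³ + 2θ - 3
θ₁ = 3 − 0.02·111 = 0.78
θ₂ = 0.78 − 0.02·0.458208 = 0.77083584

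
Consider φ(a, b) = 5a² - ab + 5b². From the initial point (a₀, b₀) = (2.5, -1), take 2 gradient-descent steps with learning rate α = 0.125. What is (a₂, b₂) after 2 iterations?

∇φ = (10a - b, -a + 10b)
Step 1: at (2.5, -1), ∇φ = (26, -12.5) → (2.5, -1) − 0.125·(26, -12.5) = (-0.75, 0.5625)
Step 2: at (-0.75, 0.5625), ∇φ = (-8.0625, 6.375) → (-0.75, 0.5625) − 0.125·(-8.0625, 6.375) = (0.2578125, -0.234375)

(0.2578125, -0.234375)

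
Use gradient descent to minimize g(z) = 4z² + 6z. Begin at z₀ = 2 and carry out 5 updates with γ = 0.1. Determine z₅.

g′(z) = 8z + 6
Step 1: g′(2) = 22; z₁ = 2 − 0.1·22 = -0.2
Step 2: g′(-0.2) = 4.4; z₂ = -0.2 − 0.1·4.4 = -0.64
Step 3: g′(-0.64) = 0.88; z₃ = -0.64 − 0.1·0.88 = -0.728
Step 4: g′(-0.728) = 0.176; z₄ = -0.728 − 0.1·0.176 = -0.7456
Step 5: g′(-0.7456) = 0.0352; z₅ = -0.7456 − 0.1·0.0352 = -0.74912

-0.74912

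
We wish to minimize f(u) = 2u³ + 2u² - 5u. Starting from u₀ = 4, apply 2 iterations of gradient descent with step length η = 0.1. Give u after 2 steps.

f′(u) = 6u² + 4u - 5
Step 1: f′(4) = 107; u₁ = 4 − 0.1·107 = -6.7
Step 2: f′(-6.7) = 237.54; u₂ = -6.7 − 0.1·237.54 = -30.454

-30.454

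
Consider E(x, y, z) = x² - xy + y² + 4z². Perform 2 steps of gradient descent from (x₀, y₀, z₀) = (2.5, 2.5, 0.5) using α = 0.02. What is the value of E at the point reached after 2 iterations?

6.26267236

∇E = (2x - y, -x + 2y, 8z)
Step 1: at (2.5, 2.5, 0.5), ∇E = (2.5, 2.5, 4) → (2.5, 2.5, 0.5) − 0.02·(2.5, 2.5, 4) = (2.45, 2.45, 0.42)
Step 2: at (2.45, 2.45, 0.42), ∇E = (2.45, 2.45, 3.36) → (2.45, 2.45, 0.42) − 0.02·(2.45, 2.45, 3.36) = (2.401, 2.401, 0.3528)
E(2.401, 2.401, 0.3528) = 6.26267236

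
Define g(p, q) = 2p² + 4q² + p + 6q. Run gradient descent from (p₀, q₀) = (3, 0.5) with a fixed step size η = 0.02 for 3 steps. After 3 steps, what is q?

∇g = (4p + 1, 8q + 6)
(p₁, q₁) = (3, 0.5) − 0.02·(13, 10) = (2.74, 0.3)
(p₂, q₂) = (2.74, 0.3) − 0.02·(11.96, 8.4) = (2.5008, 0.132)
(p₃, q₃) = (2.5008, 0.132) − 0.02·(11.0032, 7.056) = (2.280736, -0.00912)
q = -0.00912

-0.00912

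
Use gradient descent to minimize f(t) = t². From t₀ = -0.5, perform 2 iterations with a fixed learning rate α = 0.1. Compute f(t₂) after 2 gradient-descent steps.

0.1024

f′(t) = 2t
t₁ = -0.5 − 0.1·(-1) = -0.4
t₂ = -0.4 − 0.1·(-0.8) = -0.32
f(-0.32) = 0.1024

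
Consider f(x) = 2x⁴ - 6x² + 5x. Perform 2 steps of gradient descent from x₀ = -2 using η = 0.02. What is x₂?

f′(x) = 8x³ - 12x + 5
Step 1: f′(-2) = -35; x₁ = -2 − 0.02·(-35) = -1.3
Step 2: f′(-1.3) = 3.024; x₂ = -1.3 − 0.02·3.024 = -1.36048

-1.36048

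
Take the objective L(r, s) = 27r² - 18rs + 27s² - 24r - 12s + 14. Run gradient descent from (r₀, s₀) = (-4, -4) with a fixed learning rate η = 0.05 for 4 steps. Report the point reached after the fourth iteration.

(-5.068, 2.3816)

∇L = (54r - 18s - 24, -18r + 54s - 12)
(r₁, s₁) = (-4, -4) − 0.05·(-168, -156) = (4.4, 3.8)
(r₂, s₂) = (4.4, 3.8) − 0.05·(145.2, 114) = (-2.86, -1.9)
(r₃, s₃) = (-2.86, -1.9) − 0.05·(-144.24, -63.12) = (4.352, 1.256)
(r₄, s₄) = (4.352, 1.256) − 0.05·(188.4, -22.512) = (-5.068, 2.3816)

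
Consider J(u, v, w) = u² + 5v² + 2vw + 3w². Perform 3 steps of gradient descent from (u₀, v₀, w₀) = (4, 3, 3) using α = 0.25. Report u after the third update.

∇J = (2u, 10v + 2w, 2v + 6w)
Step 1: at (4, 3, 3), ∇J = (8, 36, 24) → (4, 3, 3) − 0.25·(8, 36, 24) = (2, -6, -3)
Step 2: at (2, -6, -3), ∇J = (4, -66, -30) → (2, -6, -3) − 0.25·(4, -66, -30) = (1, 10.5, 4.5)
Step 3: at (1, 10.5, 4.5), ∇J = (2, 114, 48) → (1, 10.5, 4.5) − 0.25·(2, 114, 48) = (0.5, -18, -7.5)
u = 0.5

0.5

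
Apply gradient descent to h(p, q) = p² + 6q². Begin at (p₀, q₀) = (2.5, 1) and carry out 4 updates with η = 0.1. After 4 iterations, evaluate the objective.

∇h = (2p, 12q)
Step 1: at (2.5, 1), ∇h = (5, 12) → (2.5, 1) − 0.1·(5, 12) = (2, -0.2)
Step 2: at (2, -0.2), ∇h = (4, -2.4) → (2, -0.2) − 0.1·(4, -2.4) = (1.6, 0.04)
Step 3: at (1.6, 0.04), ∇h = (3.2, 0.48) → (1.6, 0.04) − 0.1·(3.2, 0.48) = (1.28, -0.008)
Step 4: at (1.28, -0.008), ∇h = (2.56, -0.096) → (1.28, -0.008) − 0.1·(2.56, -0.096) = (1.024, 0.0016)
h(1.024, 0.0016) = 1.04859136

1.04859136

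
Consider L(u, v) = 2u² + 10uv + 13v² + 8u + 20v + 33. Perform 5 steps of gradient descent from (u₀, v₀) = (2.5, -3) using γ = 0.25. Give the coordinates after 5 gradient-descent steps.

(4794.953125, 12395.484375)

∇L = (4u + 10v + 8, 10u + 26v + 20)
(u₁, v₁) = (2.5, -3) − 0.25·(-12, -33) = (5.5, 5.25)
(u₂, v₂) = (5.5, 5.25) − 0.25·(82.5, 211.5) = (-15.125, -47.625)
(u₃, v₃) = (-15.125, -47.625) − 0.25·(-528.75, -1369.5) = (117.0625, 294.75)
(u₄, v₄) = (117.0625, 294.75) − 0.25·(3423.75, 8854.125) = (-738.875, -1918.78125)
(u₅, v₅) = (-738.875, -1918.78125) − 0.25·(-22135.3125, -57257.0625) = (4794.953125, 12395.484375)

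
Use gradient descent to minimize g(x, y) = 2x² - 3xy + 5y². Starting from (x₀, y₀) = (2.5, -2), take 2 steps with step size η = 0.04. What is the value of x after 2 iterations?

∇g = (4x - 3y, -3x + 10y)
(x₁, y₁) = (2.5, -2) − 0.04·(16, -27.5) = (1.86, -0.9)
(x₂, y₂) = (1.86, -0.9) − 0.04·(10.14, -14.58) = (1.4544, -0.3168)
x = 1.4544

1.4544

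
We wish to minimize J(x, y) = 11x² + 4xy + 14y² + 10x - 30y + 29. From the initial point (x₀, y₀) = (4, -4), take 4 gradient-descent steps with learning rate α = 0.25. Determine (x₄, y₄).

∇J = (22x + 4y + 10, 4x + 28y - 30)
Step 1: at (4, -4), ∇J = (82, -126) → (4, -4) − 0.25·(82, -126) = (-16.5, 27.5)
Step 2: at (-16.5, 27.5), ∇J = (-243, 674) → (-16.5, 27.5) − 0.25·(-243, 674) = (44.25, -141)
Step 3: at (44.25, -141), ∇J = (419.5, -3801) → (44.25, -141) − 0.25·(419.5, -3801) = (-60.625, 809.25)
Step 4: at (-60.625, 809.25), ∇J = (1913.25, 22386.5) → (-60.625, 809.25) − 0.25·(1913.25, 22386.5) = (-538.9375, -4787.375)

(-538.9375, -4787.375)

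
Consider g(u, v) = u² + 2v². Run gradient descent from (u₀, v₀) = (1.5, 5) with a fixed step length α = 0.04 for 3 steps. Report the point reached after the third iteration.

∇g = (2u, 4v)
(u₁, v₁) = (1.5, 5) − 0.04·(3, 20) = (1.38, 4.2)
(u₂, v₂) = (1.38, 4.2) − 0.04·(2.76, 16.8) = (1.2696, 3.528)
(u₃, v₃) = (1.2696, 3.528) − 0.04·(2.5392, 14.112) = (1.168032, 2.96352)

(1.168032, 2.96352)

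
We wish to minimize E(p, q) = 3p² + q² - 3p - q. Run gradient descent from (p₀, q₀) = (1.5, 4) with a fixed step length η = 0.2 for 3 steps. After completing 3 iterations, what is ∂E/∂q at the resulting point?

∇E = (6p - 3, 2q - 1)
Step 1: at (1.5, 4), ∇E = (6, 7) → (1.5, 4) − 0.2·(6, 7) = (0.3, 2.6)
Step 2: at (0.3, 2.6), ∇E = (-1.2, 4.2) → (0.3, 2.6) − 0.2·(-1.2, 4.2) = (0.54, 1.76)
Step 3: at (0.54, 1.76), ∇E = (0.24, 2.52) → (0.54, 1.76) − 0.2·(0.24, 2.52) = (0.492, 1.256)
∂E/∂q at (0.492, 1.256) = 1.512

1.512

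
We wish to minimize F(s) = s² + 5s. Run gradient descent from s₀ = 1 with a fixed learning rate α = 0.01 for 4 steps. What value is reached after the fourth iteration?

F′(s) = 2s + 5
s₁ = 1 − 0.01·7 = 0.93
s₂ = 0.93 − 0.01·6.86 = 0.8614
s₃ = 0.8614 − 0.01·6.7228 = 0.794172
s₄ = 0.794172 − 0.01·6.588344 = 0.72828856

0.72828856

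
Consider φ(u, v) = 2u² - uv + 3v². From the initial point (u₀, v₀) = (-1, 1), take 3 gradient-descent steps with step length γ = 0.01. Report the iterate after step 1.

∇φ = (4u - v, -u + 6v)
Step 1: at (-1, 1), ∇φ = (-5, 7) → (-1, 1) − 0.01·(-5, 7) = (-0.95, 0.93)

(-0.95, 0.93)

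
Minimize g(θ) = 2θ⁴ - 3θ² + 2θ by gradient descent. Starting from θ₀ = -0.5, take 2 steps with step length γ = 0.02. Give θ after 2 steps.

-0.65838208

g′(θ) = 8θ³ - 6θ + 2
θ₁ = -0.5 − 0.02·4 = -0.58
θ₂ = -0.58 − 0.02·3.919104 = -0.65838208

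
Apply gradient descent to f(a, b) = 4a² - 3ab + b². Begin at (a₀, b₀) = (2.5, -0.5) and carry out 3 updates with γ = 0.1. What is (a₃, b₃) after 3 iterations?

∇f = (8a - 3b, -3a + 2b)
Step 1: at (2.5, -0.5), ∇f = (21.5, -8.5) → (2.5, -0.5) − 0.1·(21.5, -8.5) = (0.35, 0.35)
Step 2: at (0.35, 0.35), ∇f = (1.75, -0.35) → (0.35, 0.35) − 0.1·(1.75, -0.35) = (0.175, 0.385)
Step 3: at (0.175, 0.385), ∇f = (0.245, 0.245) → (0.175, 0.385) − 0.1·(0.245, 0.245) = (0.1505, 0.3605)

(0.1505, 0.3605)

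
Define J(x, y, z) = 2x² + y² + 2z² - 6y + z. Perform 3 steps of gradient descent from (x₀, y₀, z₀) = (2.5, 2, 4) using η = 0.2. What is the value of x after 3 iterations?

0.02

∇J = (4x, 2y - 6, 4z + 1)
(x₁, y₁, z₁) = (2.5, 2, 4) − 0.2·(10, -2, 17) = (0.5, 2.4, 0.6)
(x₂, y₂, z₂) = (0.5, 2.4, 0.6) − 0.2·(2, -1.2, 3.4) = (0.1, 2.64, -0.08)
(x₃, y₃, z₃) = (0.1, 2.64, -0.08) − 0.2·(0.4, -0.72, 0.68) = (0.02, 2.784, -0.216)
x = 0.02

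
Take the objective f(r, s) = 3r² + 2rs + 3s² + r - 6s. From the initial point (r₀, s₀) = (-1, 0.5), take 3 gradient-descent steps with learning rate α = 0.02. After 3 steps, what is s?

0.756768

∇f = (6r + 2s + 1, 2r + 6s - 6)
(r₁, s₁) = (-1, 0.5) − 0.02·(-4, -5) = (-0.92, 0.6)
(r₂, s₂) = (-0.92, 0.6) − 0.02·(-3.32, -4.24) = (-0.8536, 0.6848)
(r₃, s₃) = (-0.8536, 0.6848) − 0.02·(-2.752, -3.5984) = (-0.79856, 0.756768)
s = 0.756768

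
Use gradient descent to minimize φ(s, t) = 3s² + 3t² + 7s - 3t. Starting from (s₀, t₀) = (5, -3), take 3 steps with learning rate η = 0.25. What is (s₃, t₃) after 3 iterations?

(-1.9375, 0.9375)

∇φ = (6s + 7, 6t - 3)
(s₁, t₁) = (5, -3) − 0.25·(37, -21) = (-4.25, 2.25)
(s₂, t₂) = (-4.25, 2.25) − 0.25·(-18.5, 10.5) = (0.375, -0.375)
(s₃, t₃) = (0.375, -0.375) − 0.25·(9.25, -5.25) = (-1.9375, 0.9375)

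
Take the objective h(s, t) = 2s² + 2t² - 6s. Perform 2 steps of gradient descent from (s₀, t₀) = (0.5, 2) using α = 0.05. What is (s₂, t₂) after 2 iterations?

(0.86, 1.28)

∇h = (4s - 6, 4t)
(s₁, t₁) = (0.5, 2) − 0.05·(-4, 8) = (0.7, 1.6)
(s₂, t₂) = (0.7, 1.6) − 0.05·(-3.2, 6.4) = (0.86, 1.28)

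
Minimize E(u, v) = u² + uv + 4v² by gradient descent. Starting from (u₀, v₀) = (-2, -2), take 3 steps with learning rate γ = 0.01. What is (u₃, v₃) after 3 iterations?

(-1.82879, -1.50377)

∇E = (2u + v, u + 8v)
(u₁, v₁) = (-2, -2) − 0.01·(-6, -18) = (-1.94, -1.82)
(u₂, v₂) = (-1.94, -1.82) − 0.01·(-5.7, -16.5) = (-1.883, -1.655)
(u₃, v₃) = (-1.883, -1.655) − 0.01·(-5.421, -15.123) = (-1.82879, -1.50377)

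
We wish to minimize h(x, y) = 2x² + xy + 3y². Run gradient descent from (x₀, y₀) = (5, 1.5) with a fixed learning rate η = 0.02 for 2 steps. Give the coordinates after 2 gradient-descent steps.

∇h = (4x + y, x + 6y)
(x₁, y₁) = (5, 1.5) − 0.02·(21.5, 14) = (4.57, 1.22)
(x₂, y₂) = (4.57, 1.22) − 0.02·(19.5, 11.89) = (4.18, 0.9822)

(4.18, 0.9822)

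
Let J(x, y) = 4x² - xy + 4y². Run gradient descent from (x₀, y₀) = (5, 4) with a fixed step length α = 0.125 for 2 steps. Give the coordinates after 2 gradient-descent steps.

(0.078125, 0.0625)

∇J = (8x - y, -x + 8y)
(x₁, y₁) = (5, 4) − 0.125·(36, 27) = (0.5, 0.625)
(x₂, y₂) = (0.5, 0.625) − 0.125·(3.375, 4.5) = (0.078125, 0.0625)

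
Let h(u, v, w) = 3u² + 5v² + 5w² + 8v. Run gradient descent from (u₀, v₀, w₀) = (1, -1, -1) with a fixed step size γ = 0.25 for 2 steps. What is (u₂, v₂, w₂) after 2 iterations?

∇h = (6u, 10v + 8, 10w)
(u₁, v₁, w₁) = (1, -1, -1) − 0.25·(6, -2, -10) = (-0.5, -0.5, 1.5)
(u₂, v₂, w₂) = (-0.5, -0.5, 1.5) − 0.25·(-3, 3, 15) = (0.25, -1.25, -2.25)

(0.25, -1.25, -2.25)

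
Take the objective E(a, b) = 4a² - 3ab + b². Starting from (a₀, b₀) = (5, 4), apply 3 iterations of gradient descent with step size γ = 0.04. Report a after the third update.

2.671744

∇E = (8a - 3b, -3a + 2b)
(a₁, b₁) = (5, 4) − 0.04·(28, -7) = (3.88, 4.28)
(a₂, b₂) = (3.88, 4.28) − 0.04·(18.2, -3.08) = (3.152, 4.4032)
(a₃, b₃) = (3.152, 4.4032) − 0.04·(12.0064, -0.6496) = (2.671744, 4.429184)
a = 2.671744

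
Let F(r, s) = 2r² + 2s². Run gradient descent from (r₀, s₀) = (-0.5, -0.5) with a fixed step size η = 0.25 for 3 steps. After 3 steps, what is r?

∇F = (4r, 4s)
Step 1: at (-0.5, -0.5), ∇F = (-2, -2) → (-0.5, -0.5) − 0.25·(-2, -2) = (0, 0)
Step 2: at (0, 0), ∇F = (0, 0) → (0, 0) − 0.25·(0, 0) = (0, 0)
Step 3: at (0, 0), ∇F = (0, 0) → (0, 0) − 0.25·(0, 0) = (0, 0)
r = 0

0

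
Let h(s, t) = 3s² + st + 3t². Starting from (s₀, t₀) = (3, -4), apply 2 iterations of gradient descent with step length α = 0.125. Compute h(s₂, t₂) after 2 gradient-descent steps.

∇h = (6s + t, s + 6t)
(s₁, t₁) = (3, -4) − 0.125·(14, -21) = (1.25, -1.375)
(s₂, t₂) = (1.25, -1.375) − 0.125·(6.125, -7) = (0.484375, -0.5)
h(0.484375, -0.5) = 1.211669921875

1.211669921875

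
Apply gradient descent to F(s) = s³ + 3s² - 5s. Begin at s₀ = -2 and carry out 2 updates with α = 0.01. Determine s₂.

F′(s) = 3s² + 6s - 5
s₁ = -2 − 0.01·(-5) = -1.95
s₂ = -1.95 − 0.01·(-5.2925) = -1.897075

-1.897075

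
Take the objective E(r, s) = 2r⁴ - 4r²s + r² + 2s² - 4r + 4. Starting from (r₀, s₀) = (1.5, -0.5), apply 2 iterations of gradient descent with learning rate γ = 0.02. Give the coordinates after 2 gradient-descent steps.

∇E = (8r³ - 8rs + 2r - 4, -4r² + 4s)
(r₁, s₁) = (1.5, -0.5) − 0.02·(32, -11) = (0.86, -0.28)
(r₂, s₂) = (0.86, -0.28) − 0.02·(4.734848, -4.0784) = (0.76530304, -0.198432)

(0.76530304, -0.198432)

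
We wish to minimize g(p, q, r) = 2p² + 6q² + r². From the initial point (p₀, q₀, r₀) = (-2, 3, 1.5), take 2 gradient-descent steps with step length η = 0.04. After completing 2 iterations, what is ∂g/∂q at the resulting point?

∇g = (4p, 12q, 2r)
Step 1: at (-2, 3, 1.5), ∇g = (-8, 36, 3) → (-2, 3, 1.5) − 0.04·(-8, 36, 3) = (-1.68, 1.56, 1.38)
Step 2: at (-1.68, 1.56, 1.38), ∇g = (-6.72, 18.72, 2.76) → (-1.68, 1.56, 1.38) − 0.04·(-6.72, 18.72, 2.76) = (-1.4112, 0.8112, 1.2696)
∂g/∂q at (-1.4112, 0.8112, 1.2696) = 9.7344

9.7344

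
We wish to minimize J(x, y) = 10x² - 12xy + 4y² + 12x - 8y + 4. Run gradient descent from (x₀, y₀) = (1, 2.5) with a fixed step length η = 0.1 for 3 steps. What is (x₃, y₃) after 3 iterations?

(0.512, 2.452)

∇J = (20x - 12y + 12, -12x + 8y - 8)
Step 1: at (1, 2.5), ∇J = (2, 0) → (1, 2.5) − 0.1·(2, 0) = (0.8, 2.5)
Step 2: at (0.8, 2.5), ∇J = (-2, 2.4) → (0.8, 2.5) − 0.1·(-2, 2.4) = (1, 2.26)
Step 3: at (1, 2.26), ∇J = (4.88, -1.92) → (1, 2.26) − 0.1·(4.88, -1.92) = (0.512, 2.452)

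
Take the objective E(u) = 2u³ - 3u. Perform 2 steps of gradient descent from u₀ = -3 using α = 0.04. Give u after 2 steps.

E′(u) = 6u² - 3
Step 1: E′(-3) = 51; u₁ = -3 − 0.04·51 = -5.04
Step 2: E′(-5.04) = 149.4096; u₂ = -5.04 − 0.04·149.4096 = -11.016384

-11.016384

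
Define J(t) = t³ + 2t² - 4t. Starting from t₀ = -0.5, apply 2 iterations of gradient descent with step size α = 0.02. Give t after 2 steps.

J′(t) = 3t² + 4t - 4
Step 1: J′(-0.5) = -5.25; t₁ = -0.5 − 0.02·(-5.25) = -0.395
Step 2: J′(-0.395) = -5.111925; t₂ = -0.395 − 0.02·(-5.111925) = -0.2927615

-0.2927615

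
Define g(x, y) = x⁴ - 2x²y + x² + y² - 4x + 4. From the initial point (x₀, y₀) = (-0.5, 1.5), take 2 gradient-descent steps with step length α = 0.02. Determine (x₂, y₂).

∇g = (4x³ - 4xy + 2x - 4, -2x² + 2y)
Step 1: at (-0.5, 1.5), ∇g = (-2.5, 2.5) → (-0.5, 1.5) − 0.02·(-2.5, 2.5) = (-0.45, 1.45)
Step 2: at (-0.45, 1.45), ∇g = (-2.6545, 2.495) → (-0.45, 1.45) − 0.02·(-2.6545, 2.495) = (-0.39691, 1.4001)

(-0.39691, 1.4001)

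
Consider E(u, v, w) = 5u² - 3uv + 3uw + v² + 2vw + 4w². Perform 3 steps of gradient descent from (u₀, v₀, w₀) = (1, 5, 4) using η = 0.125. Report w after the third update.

-1.35546875

∇E = (10u - 3v + 3w, -3u + 2v + 2w, 3u + 2v + 8w)
Step 1: at (1, 5, 4), ∇E = (7, 15, 45) → (1, 5, 4) − 0.125·(7, 15, 45) = (0.125, 3.125, -1.625)
Step 2: at (0.125, 3.125, -1.625), ∇E = (-13, 2.625, -6.375) → (0.125, 3.125, -1.625) − 0.125·(-13, 2.625, -6.375) = (1.75, 2.796875, -0.828125)
Step 3: at (1.75, 2.796875, -0.828125), ∇E = (6.625, -1.3125, 4.21875) → (1.75, 2.796875, -0.828125) − 0.125·(6.625, -1.3125, 4.21875) = (0.921875, 2.9609375, -1.35546875)
w = -1.35546875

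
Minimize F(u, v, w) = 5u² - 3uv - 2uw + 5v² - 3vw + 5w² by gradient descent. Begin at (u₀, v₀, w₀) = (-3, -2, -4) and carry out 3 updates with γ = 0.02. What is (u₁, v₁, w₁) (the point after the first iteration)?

(-2.68, -2.02, -3.44)

∇F = (10u - 3v - 2w, -3u + 10v - 3w, -2u - 3v + 10w)
(u₁, v₁, w₁) = (-3, -2, -4) − 0.02·(-16, 1, -28) = (-2.68, -2.02, -3.44)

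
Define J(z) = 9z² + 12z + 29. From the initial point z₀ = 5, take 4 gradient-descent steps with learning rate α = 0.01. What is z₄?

J′(z) = 18z + 12
z₁ = 5 − 0.01·102 = 3.98
z₂ = 3.98 − 0.01·83.64 = 3.1436
z₃ = 3.1436 − 0.01·68.5848 = 2.457752
z₄ = 2.457752 − 0.01·56.239536 = 1.89535664

1.89535664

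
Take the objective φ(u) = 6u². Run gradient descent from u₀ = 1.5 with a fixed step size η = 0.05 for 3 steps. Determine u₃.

0.096

φ′(u) = 12u
Step 1: φ′(1.5) = 18; u₁ = 1.5 − 0.05·18 = 0.6
Step 2: φ′(0.6) = 7.2; u₂ = 0.6 − 0.05·7.2 = 0.24
Step 3: φ′(0.24) = 2.88; u₃ = 0.24 − 0.05·2.88 = 0.096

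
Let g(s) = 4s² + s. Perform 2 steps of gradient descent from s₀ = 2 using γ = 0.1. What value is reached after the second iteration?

g′(s) = 8s + 1
s₁ = 2 − 0.1·17 = 0.3
s₂ = 0.3 − 0.1·3.4 = -0.04

-0.04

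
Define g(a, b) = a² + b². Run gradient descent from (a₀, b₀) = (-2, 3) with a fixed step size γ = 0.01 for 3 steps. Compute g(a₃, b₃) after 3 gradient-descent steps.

∇g = (2a, 2b)
(a₁, b₁) = (-2, 3) − 0.01·(-4, 6) = (-1.96, 2.94)
(a₂, b₂) = (-1.96, 2.94) − 0.01·(-3.92, 5.88) = (-1.9208, 2.8812)
(a₃, b₃) = (-1.9208, 2.8812) − 0.01·(-3.8416, 5.7624) = (-1.882384, 2.823576)
g(-1.882384, 2.823576) = 11.515950951232

11.515950951232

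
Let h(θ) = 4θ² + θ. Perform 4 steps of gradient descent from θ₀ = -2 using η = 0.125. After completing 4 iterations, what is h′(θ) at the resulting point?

h′(θ) = 8θ + 1
θ₁ = -2 − 0.125·(-15) = -0.125
θ₂ = -0.125 − 0.125·0 = -0.125
θ₃ = -0.125 − 0.125·0 = -0.125
θ₄ = -0.125 − 0.125·0 = -0.125
h′(θ) at (-0.125) = 0

0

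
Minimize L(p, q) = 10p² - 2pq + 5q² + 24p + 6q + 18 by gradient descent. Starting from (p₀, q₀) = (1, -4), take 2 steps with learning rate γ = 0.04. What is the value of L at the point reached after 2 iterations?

4.95195136

∇L = (20p - 2q + 24, -2p + 10q + 6)
Step 1: at (1, -4), ∇L = (52, -36) → (1, -4) − 0.04·(52, -36) = (-1.08, -2.56)
Step 2: at (-1.08, -2.56), ∇L = (7.52, -17.44) → (-1.08, -2.56) − 0.04·(7.52, -17.44) = (-1.3808, -1.8624)
L(-1.3808, -1.8624) = 4.95195136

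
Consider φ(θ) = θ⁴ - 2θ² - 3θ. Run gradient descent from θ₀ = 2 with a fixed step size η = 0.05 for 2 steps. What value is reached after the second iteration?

φ′(θ) = 4θ³ - 4θ - 3
Step 1: φ′(2) = 21; θ₁ = 2 − 0.05·21 = 0.95
Step 2: φ′(0.95) = -3.3705; θ₂ = 0.95 − 0.05·(-3.3705) = 1.118525

1.118525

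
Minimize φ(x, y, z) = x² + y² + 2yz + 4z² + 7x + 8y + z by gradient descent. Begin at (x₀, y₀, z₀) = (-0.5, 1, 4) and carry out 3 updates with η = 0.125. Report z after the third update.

∇φ = (2x + 7, 2y + 2z + 8, 2y + 8z + 1)
(x₁, y₁, z₁) = (-0.5, 1, 4) − 0.125·(6, 18, 35) = (-1.25, -1.25, -0.375)
(x₂, y₂, z₂) = (-1.25, -1.25, -0.375) − 0.125·(4.5, 4.75, -4.5) = (-1.8125, -1.84375, 0.1875)
(x₃, y₃, z₃) = (-1.8125, -1.84375, 0.1875) − 0.125·(3.375, 4.6875, -1.1875) = (-2.234375, -2.4296875, 0.3359375)
z = 0.3359375

0.3359375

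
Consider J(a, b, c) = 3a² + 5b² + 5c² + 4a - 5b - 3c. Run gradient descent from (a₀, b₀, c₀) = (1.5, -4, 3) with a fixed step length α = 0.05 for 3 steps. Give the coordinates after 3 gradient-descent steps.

∇J = (6a + 4, 10b - 5, 10c - 3)
Step 1: at (1.5, -4, 3), ∇J = (13, -45, 27) → (1.5, -4, 3) − 0.05·(13, -45, 27) = (0.85, -1.75, 1.65)
Step 2: at (0.85, -1.75, 1.65), ∇J = (9.1, -22.5, 13.5) → (0.85, -1.75, 1.65) − 0.05·(9.1, -22.5, 13.5) = (0.395, -0.625, 0.975)
Step 3: at (0.395, -0.625, 0.975), ∇J = (6.37, -11.25, 6.75) → (0.395, -0.625, 0.975) − 0.05·(6.37, -11.25, 6.75) = (0.0765, -0.0625, 0.6375)

(0.0765, -0.0625, 0.6375)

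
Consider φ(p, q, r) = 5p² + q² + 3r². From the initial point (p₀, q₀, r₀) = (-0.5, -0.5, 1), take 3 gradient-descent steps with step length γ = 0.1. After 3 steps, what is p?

∇φ = (10p, 2q, 6r)
Step 1: at (-0.5, -0.5, 1), ∇φ = (-5, -1, 6) → (-0.5, -0.5, 1) − 0.1·(-5, -1, 6) = (0, -0.4, 0.4)
Step 2: at (0, -0.4, 0.4), ∇φ = (0, -0.8, 2.4) → (0, -0.4, 0.4) − 0.1·(0, -0.8, 2.4) = (0, -0.32, 0.16)
Step 3: at (0, -0.32, 0.16), ∇φ = (0, -0.64, 0.96) → (0, -0.32, 0.16) − 0.1·(0, -0.64, 0.96) = (0, -0.256, 0.064)
p = 0

0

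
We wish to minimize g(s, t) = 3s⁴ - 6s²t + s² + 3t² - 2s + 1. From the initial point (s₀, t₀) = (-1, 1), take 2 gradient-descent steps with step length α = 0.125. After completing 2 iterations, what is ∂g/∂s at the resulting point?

∇g = (12s³ - 12st + 2s - 2, -6s² + 6t)
Step 1: at (-1, 1), ∇g = (-4, 0) → (-1, 1) − 0.125·(-4, 0) = (-0.5, 1)
Step 2: at (-0.5, 1), ∇g = (1.5, 4.5) → (-0.5, 1) − 0.125·(1.5, 4.5) = (-0.6875, 0.4375)
∂g/∂s at (-0.6875, 0.4375) = -3.6650390625

-3.6650390625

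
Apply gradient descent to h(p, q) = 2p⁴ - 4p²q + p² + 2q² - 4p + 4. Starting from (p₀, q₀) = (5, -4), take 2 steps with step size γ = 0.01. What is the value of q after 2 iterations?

∇h = (8p³ - 8pq + 2p - 4, -4p² + 4q)
(p₁, q₁) = (5, -4) − 0.01·(1166, -116) = (-6.66, -2.84)
(p₂, q₂) = (-6.66, -2.84) − 0.01·(-2531.901568, -188.7824) = (18.65901568, -0.952176)
q = -0.952176

-0.952176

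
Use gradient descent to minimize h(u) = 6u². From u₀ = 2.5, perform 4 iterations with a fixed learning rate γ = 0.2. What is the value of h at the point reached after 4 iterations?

h′(u) = 12u
u₁ = 2.5 − 0.2·30 = -3.5
u₂ = -3.5 − 0.2·(-42) = 4.9
u₃ = 4.9 − 0.2·58.8 = -6.86
u₄ = -6.86 − 0.2·(-82.32) = 9.604
h(9.604) = 553.420896

553.420896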